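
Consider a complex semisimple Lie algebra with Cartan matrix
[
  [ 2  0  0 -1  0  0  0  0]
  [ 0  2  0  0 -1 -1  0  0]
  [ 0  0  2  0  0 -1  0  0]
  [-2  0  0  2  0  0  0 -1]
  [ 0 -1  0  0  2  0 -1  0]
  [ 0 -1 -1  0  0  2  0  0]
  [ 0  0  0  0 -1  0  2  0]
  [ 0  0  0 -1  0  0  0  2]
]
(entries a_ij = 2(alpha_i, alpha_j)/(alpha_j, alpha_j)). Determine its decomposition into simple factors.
The diagram associated to this matrix has two connected components: the simple roots {alpha_2, alpha_3, alpha_5, alpha_6, alpha_7} form a chain of 5 nodes with single edges (A_5), and {alpha_1, alpha_4, alpha_8} form a chain of 3 nodes with a double edge at one end; the terminal node there is the unique short simple root (B_3). A semisimple Lie algebra decomposes uniquely as the direct sum of simple ideals, one per connected component of its Dynkin diagram, so g ≅ A_5 ⊕ B_3 (dimension 35 + 21 = 56).

type A_5 + type B_3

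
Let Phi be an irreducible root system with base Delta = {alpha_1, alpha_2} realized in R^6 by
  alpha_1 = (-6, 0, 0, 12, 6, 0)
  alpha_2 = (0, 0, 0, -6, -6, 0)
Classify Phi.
G2

Compute the Cartan integers a_ij = 2(alpha_i, alpha_j)/(alpha_j, alpha_j); the resulting 2x2 Cartan matrix is
[[2, -3], [-1, 2]].
The roots have two lengths (squared-length ratio 3:1); the short ones are alpha_{2}. The associated Dynkin diagram is two nodes joined by a triple edge (G_2), so the type is G_2.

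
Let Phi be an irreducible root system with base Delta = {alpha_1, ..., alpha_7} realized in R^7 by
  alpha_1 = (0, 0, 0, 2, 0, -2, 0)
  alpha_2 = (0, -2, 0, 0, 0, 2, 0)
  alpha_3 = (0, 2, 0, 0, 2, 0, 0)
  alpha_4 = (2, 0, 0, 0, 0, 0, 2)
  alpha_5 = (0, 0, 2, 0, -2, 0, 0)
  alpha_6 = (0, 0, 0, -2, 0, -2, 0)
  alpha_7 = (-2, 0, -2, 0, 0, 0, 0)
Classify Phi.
D_7 (so(14))

Compute the Cartan integers a_ij = 2(alpha_i, alpha_j)/(alpha_j, alpha_j); the resulting 7x7 Cartan matrix is
[[2, -1, 0, 0, 0, 0, 0], [-1, 2, -1, 0, 0, -1, 0], [0, -1, 2, 0, -1, 0, 0], [0, 0, 0, 2, 0, 0, -1], [0, 0, -1, 0, 2, 0, -1], [0, -1, 0, 0, 0, 2, 0], [0, 0, 0, -1, -1, 0, 2]].
All simple roots have the same length, so the diagram is simply laced. The associated Dynkin diagram is a chain of 5 nodes with a fork of two nodes at one end (D_7), so the type is D_7 (the algebra so(14)).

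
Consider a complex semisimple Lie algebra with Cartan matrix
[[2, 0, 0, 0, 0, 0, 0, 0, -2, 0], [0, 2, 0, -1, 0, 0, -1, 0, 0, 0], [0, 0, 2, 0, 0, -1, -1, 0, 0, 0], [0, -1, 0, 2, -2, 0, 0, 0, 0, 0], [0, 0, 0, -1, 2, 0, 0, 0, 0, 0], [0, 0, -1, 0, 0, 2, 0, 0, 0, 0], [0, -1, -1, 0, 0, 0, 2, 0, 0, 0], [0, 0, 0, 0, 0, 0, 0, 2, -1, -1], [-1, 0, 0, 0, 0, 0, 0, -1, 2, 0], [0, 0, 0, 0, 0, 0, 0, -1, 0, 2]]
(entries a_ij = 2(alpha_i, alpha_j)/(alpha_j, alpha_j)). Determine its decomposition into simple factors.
The diagram associated to this matrix has two connected components: the simple roots {alpha_2, alpha_3, alpha_4, alpha_5, alpha_6, alpha_7} form a chain of 6 nodes with a double edge at one end; the terminal node there is the unique short simple root (B_6), and {alpha_1, alpha_8, alpha_9, alpha_10} form a chain of 4 nodes with a double edge at one end; the terminal node there is the unique long simple root (C_4). A semisimple Lie algebra decomposes uniquely as the direct sum of simple ideals, one per connected component of its Dynkin diagram, so g ≅ B_6 ⊕ C_4 (dimension 78 + 36 = 114).

B6 + C4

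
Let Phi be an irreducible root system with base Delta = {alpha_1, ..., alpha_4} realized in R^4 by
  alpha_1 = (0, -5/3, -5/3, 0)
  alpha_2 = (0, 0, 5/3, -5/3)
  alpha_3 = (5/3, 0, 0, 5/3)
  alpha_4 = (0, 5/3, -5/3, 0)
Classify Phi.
Compute the Cartan integers a_ij = 2(alpha_i, alpha_j)/(alpha_j, alpha_j); the resulting 4x4 Cartan matrix is
[[2, -1, 0, 0], [-1, 2, -1, -1], [0, -1, 2, 0], [0, -1, 0, 2]].
All simple roots have the same length, so the diagram is simply laced. The associated Dynkin diagram is a chain of 2 nodes with a fork of two nodes at one end (D_4), so the type is D_4 (the algebra so(8)).

D_4 (so(8))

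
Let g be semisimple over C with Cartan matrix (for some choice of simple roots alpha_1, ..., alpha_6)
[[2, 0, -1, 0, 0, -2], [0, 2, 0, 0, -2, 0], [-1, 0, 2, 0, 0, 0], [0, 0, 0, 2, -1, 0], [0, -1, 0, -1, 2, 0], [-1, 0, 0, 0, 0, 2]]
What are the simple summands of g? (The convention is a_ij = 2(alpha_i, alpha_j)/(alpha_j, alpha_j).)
type B_3 + type C_3

The diagram associated to this matrix has two connected components: the simple roots {alpha_1, alpha_3, alpha_6} form a chain of 3 nodes with a double edge at one end; the terminal node there is the unique short simple root (B_3), and {alpha_2, alpha_4, alpha_5} form a chain of 3 nodes with a double edge at one end; the terminal node there is the unique long simple root (C_3). A semisimple Lie algebra decomposes uniquely as the direct sum of simple ideals, one per connected component of its Dynkin diagram, so g ≅ B_3 ⊕ C_3 (dimension 21 + 21 = 42).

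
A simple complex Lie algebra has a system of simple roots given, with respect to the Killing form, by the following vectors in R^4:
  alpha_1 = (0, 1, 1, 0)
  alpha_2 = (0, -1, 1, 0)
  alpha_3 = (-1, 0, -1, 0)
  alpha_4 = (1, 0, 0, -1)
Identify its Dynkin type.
D4

Compute the Cartan integers a_ij = 2(alpha_i, alpha_j)/(alpha_j, alpha_j); the resulting 4x4 Cartan matrix is
[[2, 0, -1, 0], [0, 2, -1, 0], [-1, -1, 2, -1], [0, 0, -1, 2]].
All simple roots have the same length, so the diagram is simply laced. The associated Dynkin diagram is a chain of 2 nodes with a fork of two nodes at one end (D_4), so the type is D_4 (the algebra so(8)).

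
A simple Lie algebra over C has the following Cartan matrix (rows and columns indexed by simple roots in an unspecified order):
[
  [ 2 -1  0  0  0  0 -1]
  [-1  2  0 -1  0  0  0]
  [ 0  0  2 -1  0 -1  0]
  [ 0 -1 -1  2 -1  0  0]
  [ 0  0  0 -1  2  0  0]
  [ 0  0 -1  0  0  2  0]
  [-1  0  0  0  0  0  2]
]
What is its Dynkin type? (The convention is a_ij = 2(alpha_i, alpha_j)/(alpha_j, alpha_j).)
E_7

The matrix has rank 7 with 2's on the diagonal. Reading the off-diagonal entries as Dynkin edges (a single edge where a_ij = a_ji = -1; a double or triple edge where a_ij * a_ji = 2 or 3), the diagram is a chain of 6 nodes with one extra node attached to the third node from one end (E_7). One simple-root ordering that puts it in standard form is (alpha_6, alpha_5, alpha_3, alpha_4, alpha_2, alpha_1, alpha_7). So the algebra is type E_7.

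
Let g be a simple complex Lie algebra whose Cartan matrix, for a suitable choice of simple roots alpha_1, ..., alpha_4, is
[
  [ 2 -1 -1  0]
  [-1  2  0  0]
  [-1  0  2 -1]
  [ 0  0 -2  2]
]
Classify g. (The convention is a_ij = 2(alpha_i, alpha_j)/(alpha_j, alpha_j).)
The matrix has rank 4 with 2's on the diagonal. Reading the off-diagonal entries as Dynkin edges (a single edge where a_ij = a_ji = -1; a double or triple edge where a_ij * a_ji = 2 or 3), the diagram is a chain of 4 nodes with a double edge at one end; the terminal node there is the unique long simple root (C_4). One simple-root ordering that puts it in standard form is (alpha_2, alpha_1, alpha_3, alpha_4). So the algebra is type C_4, i.e. sp(8).

C4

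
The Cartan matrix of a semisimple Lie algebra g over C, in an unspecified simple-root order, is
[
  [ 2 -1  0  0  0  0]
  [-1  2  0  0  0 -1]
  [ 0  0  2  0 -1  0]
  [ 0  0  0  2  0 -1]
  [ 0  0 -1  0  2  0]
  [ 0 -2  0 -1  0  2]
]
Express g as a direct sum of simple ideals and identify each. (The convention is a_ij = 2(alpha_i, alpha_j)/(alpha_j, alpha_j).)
The diagram associated to this matrix has two connected components: the simple roots {alpha_3, alpha_5} form a chain of 2 nodes with single edges (A_2), and {alpha_1, alpha_2, alpha_4, alpha_6} form a chain of 4 nodes with a double edge between the middle two (F_4). A semisimple Lie algebra decomposes uniquely as the direct sum of simple ideals, one per connected component of its Dynkin diagram, so g ≅ A_2 ⊕ F_4 (dimension 8 + 52 = 60).

type A_2 ⊕ type F_4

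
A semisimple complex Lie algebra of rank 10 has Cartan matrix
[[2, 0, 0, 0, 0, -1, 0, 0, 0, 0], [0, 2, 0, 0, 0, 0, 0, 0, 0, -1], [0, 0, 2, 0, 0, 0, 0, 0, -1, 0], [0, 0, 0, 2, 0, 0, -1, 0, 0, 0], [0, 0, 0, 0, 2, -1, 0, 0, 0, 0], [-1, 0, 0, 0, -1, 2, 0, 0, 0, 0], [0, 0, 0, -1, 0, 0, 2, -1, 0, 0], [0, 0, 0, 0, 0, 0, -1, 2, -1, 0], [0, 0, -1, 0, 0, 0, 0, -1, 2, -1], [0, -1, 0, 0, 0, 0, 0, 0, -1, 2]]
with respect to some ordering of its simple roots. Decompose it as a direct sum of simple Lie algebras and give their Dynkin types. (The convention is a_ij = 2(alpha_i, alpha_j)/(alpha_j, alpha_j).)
A_3 ⊕ E_7

The diagram associated to this matrix has two connected components: the simple roots {alpha_1, alpha_5, alpha_6} form a chain of 3 nodes with single edges (A_3), and {alpha_2, alpha_3, alpha_4, alpha_7, alpha_8, alpha_9, alpha_10} form a chain of 6 nodes with one extra node attached to the third node from one end (E_7). A semisimple Lie algebra decomposes uniquely as the direct sum of simple ideals, one per connected component of its Dynkin diagram, so g ≅ A_3 ⊕ E_7 (dimension 15 + 133 = 148).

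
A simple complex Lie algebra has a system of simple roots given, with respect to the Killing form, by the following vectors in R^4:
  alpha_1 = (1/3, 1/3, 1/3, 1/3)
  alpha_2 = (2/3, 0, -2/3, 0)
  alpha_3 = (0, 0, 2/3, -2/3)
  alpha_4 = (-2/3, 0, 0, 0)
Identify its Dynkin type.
F_4

Compute the Cartan integers a_ij = 2(alpha_i, alpha_j)/(alpha_j, alpha_j); the resulting 4x4 Cartan matrix is
[[2, 0, 0, -1], [0, 2, -1, -2], [0, -1, 2, 0], [-1, -1, 0, 2]].
The roots have two lengths (squared-length ratio 2:1); the short ones are alpha_{1,4}. The associated Dynkin diagram is a chain of 4 nodes with a double edge between the middle two (F_4), so the type is F_4.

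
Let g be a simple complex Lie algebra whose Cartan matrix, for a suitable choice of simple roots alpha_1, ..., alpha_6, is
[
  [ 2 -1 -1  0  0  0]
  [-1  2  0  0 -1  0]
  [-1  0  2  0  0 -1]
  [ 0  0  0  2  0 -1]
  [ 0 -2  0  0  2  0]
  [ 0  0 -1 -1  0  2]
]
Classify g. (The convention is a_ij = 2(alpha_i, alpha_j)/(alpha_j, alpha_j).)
The matrix has rank 6 with 2's on the diagonal. Reading the off-diagonal entries as Dynkin edges (a single edge where a_ij = a_ji = -1; a double or triple edge where a_ij * a_ji = 2 or 3), the diagram is a chain of 6 nodes with a double edge at one end; the terminal node there is the unique long simple root (C_6). One simple-root ordering that puts it in standard form is (alpha_4, alpha_6, alpha_3, alpha_1, alpha_2, alpha_5). So the algebra is type C_6, i.e. sp(12).

C6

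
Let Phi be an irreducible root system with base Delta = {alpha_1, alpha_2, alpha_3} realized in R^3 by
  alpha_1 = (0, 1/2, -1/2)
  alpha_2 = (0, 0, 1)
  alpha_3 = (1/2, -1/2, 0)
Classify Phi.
Compute the Cartan integers a_ij = 2(alpha_i, alpha_j)/(alpha_j, alpha_j); the resulting 3x3 Cartan matrix is
[[2, -1, -1], [-2, 2, 0], [-1, 0, 2]].
The roots have two lengths (squared-length ratio 2:1); the short ones are alpha_{1,3}. The associated Dynkin diagram is a chain of 3 nodes with a double edge at one end; the terminal node there is the unique long simple root (C_3), so the type is C_3 (the algebra sp(6)).

C_3 (sp(6))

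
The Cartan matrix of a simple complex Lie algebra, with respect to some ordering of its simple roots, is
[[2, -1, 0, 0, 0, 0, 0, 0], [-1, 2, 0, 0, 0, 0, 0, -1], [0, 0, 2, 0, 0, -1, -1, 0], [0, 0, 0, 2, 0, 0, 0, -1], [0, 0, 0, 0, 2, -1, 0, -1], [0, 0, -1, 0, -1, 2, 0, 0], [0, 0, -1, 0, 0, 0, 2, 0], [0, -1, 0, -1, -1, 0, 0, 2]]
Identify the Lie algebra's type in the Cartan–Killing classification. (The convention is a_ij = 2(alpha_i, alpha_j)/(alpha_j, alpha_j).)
The matrix has rank 8 with 2's on the diagonal. Reading the off-diagonal entries as Dynkin edges (a single edge where a_ij = a_ji = -1; a double or triple edge where a_ij * a_ji = 2 or 3), the diagram is a chain of 7 nodes with one extra node attached to the third node from one end (E_8). One simple-root ordering that puts it in standard form is (alpha_1, alpha_4, alpha_2, alpha_8, alpha_5, alpha_6, alpha_3, alpha_7). So the algebra is type E_8.

E_8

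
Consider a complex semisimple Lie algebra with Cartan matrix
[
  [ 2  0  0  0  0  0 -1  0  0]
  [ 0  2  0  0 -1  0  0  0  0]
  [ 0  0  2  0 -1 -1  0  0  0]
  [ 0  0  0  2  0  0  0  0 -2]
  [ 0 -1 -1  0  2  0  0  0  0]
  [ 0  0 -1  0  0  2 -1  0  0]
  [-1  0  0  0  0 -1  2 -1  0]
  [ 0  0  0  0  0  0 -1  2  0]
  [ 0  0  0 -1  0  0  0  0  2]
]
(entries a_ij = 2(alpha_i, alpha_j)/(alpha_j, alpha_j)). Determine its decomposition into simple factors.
B2 + D7

The diagram associated to this matrix has two connected components: the simple roots {alpha_4, alpha_9} form a chain of 2 nodes with a double edge at one end; the terminal node there is the unique short simple root (B_2), and {alpha_1, alpha_2, alpha_3, alpha_5, alpha_6, alpha_7, alpha_8} form a chain of 5 nodes with a fork of two nodes at one end (D_7). A semisimple Lie algebra decomposes uniquely as the direct sum of simple ideals, one per connected component of its Dynkin diagram, so g ≅ B_2 ⊕ D_7 (dimension 10 + 91 = 101).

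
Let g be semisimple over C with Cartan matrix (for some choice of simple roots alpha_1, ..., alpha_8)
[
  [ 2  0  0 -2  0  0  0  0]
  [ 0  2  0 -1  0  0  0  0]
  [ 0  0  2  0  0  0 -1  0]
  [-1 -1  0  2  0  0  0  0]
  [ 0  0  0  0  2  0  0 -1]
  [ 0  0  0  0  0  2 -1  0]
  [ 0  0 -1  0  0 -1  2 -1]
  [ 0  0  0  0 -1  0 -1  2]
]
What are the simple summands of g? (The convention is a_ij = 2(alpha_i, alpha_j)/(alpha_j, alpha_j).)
C_3 (sp(6)) + D_5 (so(10))

The diagram associated to this matrix has two connected components: the simple roots {alpha_1, alpha_2, alpha_4} form a chain of 3 nodes with a double edge at one end; the terminal node there is the unique long simple root (C_3), and {alpha_3, alpha_5, alpha_6, alpha_7, alpha_8} form a chain of 3 nodes with a fork of two nodes at one end (D_5). A semisimple Lie algebra decomposes uniquely as the direct sum of simple ideals, one per connected component of its Dynkin diagram, so g ≅ C_3 ⊕ D_5 (dimension 21 + 45 = 66).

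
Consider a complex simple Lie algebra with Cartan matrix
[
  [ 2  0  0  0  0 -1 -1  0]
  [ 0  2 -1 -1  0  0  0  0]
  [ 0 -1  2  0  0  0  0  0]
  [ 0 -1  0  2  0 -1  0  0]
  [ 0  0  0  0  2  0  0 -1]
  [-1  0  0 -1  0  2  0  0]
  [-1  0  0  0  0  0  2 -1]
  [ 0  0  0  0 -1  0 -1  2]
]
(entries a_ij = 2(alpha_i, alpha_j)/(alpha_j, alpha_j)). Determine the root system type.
The matrix has rank 8 with 2's on the diagonal. Reading the off-diagonal entries as Dynkin edges (a single edge where a_ij = a_ji = -1; a double or triple edge where a_ij * a_ji = 2 or 3), the diagram is a chain of 8 nodes with single edges (A_8). One simple-root ordering that puts it in standard form is (alpha_3, alpha_2, alpha_4, alpha_6, alpha_1, alpha_7, alpha_8, alpha_5). So the algebra is type A_8, i.e. sl(9).

A_8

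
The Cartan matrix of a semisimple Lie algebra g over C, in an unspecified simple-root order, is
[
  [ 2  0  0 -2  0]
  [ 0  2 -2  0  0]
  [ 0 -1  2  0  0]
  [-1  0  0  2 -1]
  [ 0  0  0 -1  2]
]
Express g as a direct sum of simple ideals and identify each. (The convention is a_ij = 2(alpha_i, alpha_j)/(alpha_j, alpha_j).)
The diagram associated to this matrix has two connected components: the simple roots {alpha_2, alpha_3} form a chain of 2 nodes with a double edge at one end; the terminal node there is the unique short simple root (B_2), and {alpha_1, alpha_4, alpha_5} form a chain of 3 nodes with a double edge at one end; the terminal node there is the unique long simple root (C_3). A semisimple Lie algebra decomposes uniquely as the direct sum of simple ideals, one per connected component of its Dynkin diagram, so g ≅ B_2 ⊕ C_3 (dimension 10 + 21 = 31).

B2 + C3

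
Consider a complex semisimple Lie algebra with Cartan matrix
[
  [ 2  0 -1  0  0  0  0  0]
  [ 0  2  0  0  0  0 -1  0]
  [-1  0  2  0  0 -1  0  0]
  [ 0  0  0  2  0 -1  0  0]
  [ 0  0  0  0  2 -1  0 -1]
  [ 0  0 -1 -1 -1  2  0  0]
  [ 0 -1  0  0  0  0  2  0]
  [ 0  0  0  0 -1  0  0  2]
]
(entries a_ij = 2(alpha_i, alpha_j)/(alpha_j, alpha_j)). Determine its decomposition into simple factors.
A_2 + E_6

The diagram associated to this matrix has two connected components: the simple roots {alpha_2, alpha_7} form a chain of 2 nodes with single edges (A_2), and {alpha_1, alpha_3, alpha_4, alpha_5, alpha_6, alpha_8} form a chain of 5 nodes with one extra node attached to the third node from one end (E_6). A semisimple Lie algebra decomposes uniquely as the direct sum of simple ideals, one per connected component of its Dynkin diagram, so g ≅ A_2 ⊕ E_6 (dimension 8 + 78 = 86).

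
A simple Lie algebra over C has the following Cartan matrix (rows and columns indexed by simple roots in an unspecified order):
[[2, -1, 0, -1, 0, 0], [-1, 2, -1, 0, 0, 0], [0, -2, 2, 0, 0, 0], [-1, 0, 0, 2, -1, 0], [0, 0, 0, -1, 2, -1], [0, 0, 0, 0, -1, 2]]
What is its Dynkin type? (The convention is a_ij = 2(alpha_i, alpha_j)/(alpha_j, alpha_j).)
The matrix has rank 6 with 2's on the diagonal. Reading the off-diagonal entries as Dynkin edges (a single edge where a_ij = a_ji = -1; a double or triple edge where a_ij * a_ji = 2 or 3), the diagram is a chain of 6 nodes with a double edge at one end; the terminal node there is the unique long simple root (C_6). One simple-root ordering that puts it in standard form is (alpha_6, alpha_5, alpha_4, alpha_1, alpha_2, alpha_3). So the algebra is type C_6, i.e. sp(12).

type C_6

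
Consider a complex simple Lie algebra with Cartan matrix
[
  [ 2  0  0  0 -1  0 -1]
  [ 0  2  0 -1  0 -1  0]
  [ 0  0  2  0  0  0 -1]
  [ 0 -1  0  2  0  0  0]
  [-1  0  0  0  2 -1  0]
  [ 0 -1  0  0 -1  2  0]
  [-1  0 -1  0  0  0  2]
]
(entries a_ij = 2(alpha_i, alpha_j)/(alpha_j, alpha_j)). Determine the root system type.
type A_7

The matrix has rank 7 with 2's on the diagonal. Reading the off-diagonal entries as Dynkin edges (a single edge where a_ij = a_ji = -1; a double or triple edge where a_ij * a_ji = 2 or 3), the diagram is a chain of 7 nodes with single edges (A_7). One simple-root ordering that puts it in standard form is (alpha_4, alpha_2, alpha_6, alpha_5, alpha_1, alpha_7, alpha_3). So the algebra is type A_7, i.e. sl(8).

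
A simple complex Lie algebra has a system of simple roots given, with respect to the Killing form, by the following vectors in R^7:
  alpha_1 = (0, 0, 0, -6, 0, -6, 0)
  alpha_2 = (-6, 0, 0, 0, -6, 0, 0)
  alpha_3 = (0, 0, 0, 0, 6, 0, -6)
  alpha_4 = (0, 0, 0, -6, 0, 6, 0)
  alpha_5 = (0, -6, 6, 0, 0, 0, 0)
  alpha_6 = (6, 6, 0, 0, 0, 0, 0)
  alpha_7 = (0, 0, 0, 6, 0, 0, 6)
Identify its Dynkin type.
Compute the Cartan integers a_ij = 2(alpha_i, alpha_j)/(alpha_j, alpha_j); the resulting 7x7 Cartan matrix is
[[2, 0, 0, 0, 0, 0, -1], [0, 2, -1, 0, 0, -1, 0], [0, -1, 2, 0, 0, 0, -1], [0, 0, 0, 2, 0, 0, -1], [0, 0, 0, 0, 2, -1, 0], [0, -1, 0, 0, -1, 2, 0], [-1, 0, -1, -1, 0, 0, 2]].
All simple roots have the same length, so the diagram is simply laced. The associated Dynkin diagram is a chain of 5 nodes with a fork of two nodes at one end (D_7), so the type is D_7 (the algebra so(14)).

D7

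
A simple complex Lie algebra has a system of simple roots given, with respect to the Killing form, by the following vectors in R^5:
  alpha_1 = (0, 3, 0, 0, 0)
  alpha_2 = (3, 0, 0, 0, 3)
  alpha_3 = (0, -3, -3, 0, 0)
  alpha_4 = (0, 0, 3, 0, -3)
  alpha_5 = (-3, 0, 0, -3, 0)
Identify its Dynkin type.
Compute the Cartan integers a_ij = 2(alpha_i, alpha_j)/(alpha_j, alpha_j); the resulting 5x5 Cartan matrix is
[[2, 0, -1, 0, 0], [0, 2, 0, -1, -1], [-2, 0, 2, -1, 0], [0, -1, -1, 2, 0], [0, -1, 0, 0, 2]].
The roots have two lengths (squared-length ratio 2:1); the short ones are alpha_{1}. The associated Dynkin diagram is a chain of 5 nodes with a double edge at one end; the terminal node there is the unique short simple root (B_5), so the type is B_5 (the algebra so(11)).

B_5 (so(11))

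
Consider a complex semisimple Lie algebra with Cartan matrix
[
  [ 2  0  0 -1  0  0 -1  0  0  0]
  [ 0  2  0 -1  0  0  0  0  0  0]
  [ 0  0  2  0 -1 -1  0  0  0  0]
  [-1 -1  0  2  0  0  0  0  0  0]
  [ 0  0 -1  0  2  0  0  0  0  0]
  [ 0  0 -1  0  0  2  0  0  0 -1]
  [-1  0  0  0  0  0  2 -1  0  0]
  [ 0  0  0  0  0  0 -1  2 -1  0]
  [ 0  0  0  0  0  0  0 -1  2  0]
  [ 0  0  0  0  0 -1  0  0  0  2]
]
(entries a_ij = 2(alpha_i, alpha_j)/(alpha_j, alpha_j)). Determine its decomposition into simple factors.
A4 ⊕ A6

The diagram associated to this matrix has two connected components: the simple roots {alpha_3, alpha_5, alpha_6, alpha_10} form a chain of 4 nodes with single edges (A_4), and {alpha_1, alpha_2, alpha_4, alpha_7, alpha_8, alpha_9} form a chain of 6 nodes with single edges (A_6). A semisimple Lie algebra decomposes uniquely as the direct sum of simple ideals, one per connected component of its Dynkin diagram, so g ≅ A_4 ⊕ A_6 (dimension 24 + 48 = 72).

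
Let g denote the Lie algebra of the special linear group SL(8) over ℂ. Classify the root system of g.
This is sl(8), which has dimension 8^2 - 1 = 63 and rank 8 - 1 = 7 (a Cartan subalgebra is the diagonal traceless matrices). In the classification of classical Lie algebras, the special linear algebra sl(n+1) has type A_n; here n = 7, so the Dynkin diagram is a chain of 7 nodes with single edges (A_7). Hence the type is A_7.

type A_7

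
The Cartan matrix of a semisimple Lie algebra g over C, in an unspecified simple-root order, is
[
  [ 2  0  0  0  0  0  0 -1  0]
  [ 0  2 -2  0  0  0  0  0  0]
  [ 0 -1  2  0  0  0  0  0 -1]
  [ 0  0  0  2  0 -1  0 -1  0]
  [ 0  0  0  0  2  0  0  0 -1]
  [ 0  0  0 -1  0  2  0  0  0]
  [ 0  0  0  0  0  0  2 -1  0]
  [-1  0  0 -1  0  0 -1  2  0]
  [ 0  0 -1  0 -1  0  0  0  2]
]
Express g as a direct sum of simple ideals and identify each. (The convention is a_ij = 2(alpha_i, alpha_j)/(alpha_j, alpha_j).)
The diagram associated to this matrix has two connected components: the simple roots {alpha_2, alpha_3, alpha_5, alpha_9} form a chain of 4 nodes with a double edge at one end; the terminal node there is the unique long simple root (C_4), and {alpha_1, alpha_4, alpha_6, alpha_7, alpha_8} form a chain of 3 nodes with a fork of two nodes at one end (D_5). A semisimple Lie algebra decomposes uniquely as the direct sum of simple ideals, one per connected component of its Dynkin diagram, so g ≅ C_4 ⊕ D_5 (dimension 36 + 45 = 81).

type C_4 + type D_5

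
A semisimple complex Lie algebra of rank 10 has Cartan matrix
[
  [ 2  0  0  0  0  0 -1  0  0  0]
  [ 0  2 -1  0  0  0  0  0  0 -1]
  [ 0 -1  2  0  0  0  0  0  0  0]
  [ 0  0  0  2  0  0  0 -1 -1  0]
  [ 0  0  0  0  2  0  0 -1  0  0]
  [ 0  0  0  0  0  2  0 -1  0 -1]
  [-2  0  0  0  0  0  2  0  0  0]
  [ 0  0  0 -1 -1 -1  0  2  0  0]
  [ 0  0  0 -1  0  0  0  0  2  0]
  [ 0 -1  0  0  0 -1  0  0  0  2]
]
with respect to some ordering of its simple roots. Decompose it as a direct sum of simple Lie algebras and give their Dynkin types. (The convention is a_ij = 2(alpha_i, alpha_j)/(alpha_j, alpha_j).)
B_2 ⊕ E_8

The diagram associated to this matrix has two connected components: the simple roots {alpha_1, alpha_7} form a chain of 2 nodes with a double edge at one end; the terminal node there is the unique short simple root (B_2), and {alpha_2, alpha_3, alpha_4, alpha_5, alpha_6, alpha_8, alpha_9, alpha_10} form a chain of 7 nodes with one extra node attached to the third node from one end (E_8). A semisimple Lie algebra decomposes uniquely as the direct sum of simple ideals, one per connected component of its Dynkin diagram, so g ≅ B_2 ⊕ E_8 (dimension 10 + 248 = 258).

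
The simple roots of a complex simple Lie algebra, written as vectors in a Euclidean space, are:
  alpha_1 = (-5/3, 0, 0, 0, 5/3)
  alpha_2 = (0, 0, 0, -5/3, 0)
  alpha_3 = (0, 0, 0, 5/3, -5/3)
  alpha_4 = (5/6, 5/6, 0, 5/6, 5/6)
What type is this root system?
F4

Compute the Cartan integers a_ij = 2(alpha_i, alpha_j)/(alpha_j, alpha_j); the resulting 4x4 Cartan matrix is
[[2, 0, -1, 0], [0, 2, -1, -1], [-1, -2, 2, 0], [0, -1, 0, 2]].
The roots have two lengths (squared-length ratio 2:1); the short ones are alpha_{2,4}. The associated Dynkin diagram is a chain of 4 nodes with a double edge between the middle two (F_4), so the type is F_4.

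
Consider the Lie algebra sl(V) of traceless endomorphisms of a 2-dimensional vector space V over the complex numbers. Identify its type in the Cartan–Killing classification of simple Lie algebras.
A_1 (sl(2))

This is sl(2), which has dimension 2^2 - 1 = 3 and rank 2 - 1 = 1 (a Cartan subalgebra is the diagonal traceless matrices). In the classification of classical Lie algebras, the special linear algebra sl(n+1) has type A_n; here n = 1, so the Dynkin diagram is a chain of 1 nodes with single edges (A_1). Hence the type is A_1.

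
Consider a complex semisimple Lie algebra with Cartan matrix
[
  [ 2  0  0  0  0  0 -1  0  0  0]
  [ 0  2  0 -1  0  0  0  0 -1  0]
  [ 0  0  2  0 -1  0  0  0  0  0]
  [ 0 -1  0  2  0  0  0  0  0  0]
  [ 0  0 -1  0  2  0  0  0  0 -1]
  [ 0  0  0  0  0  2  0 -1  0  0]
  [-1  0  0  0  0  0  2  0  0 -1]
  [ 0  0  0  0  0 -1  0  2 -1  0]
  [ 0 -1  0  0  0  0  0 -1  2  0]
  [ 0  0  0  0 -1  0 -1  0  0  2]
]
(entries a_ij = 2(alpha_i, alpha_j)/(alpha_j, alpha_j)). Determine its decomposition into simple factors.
A5 ⊕ A5

The diagram associated to this matrix has two connected components: the simple roots {alpha_1, alpha_3, alpha_5, alpha_7, alpha_10} form a chain of 5 nodes with single edges (A_5), and {alpha_2, alpha_4, alpha_6, alpha_8, alpha_9} form a chain of 5 nodes with single edges (A_5). A semisimple Lie algebra decomposes uniquely as the direct sum of simple ideals, one per connected component of its Dynkin diagram, so g ≅ A_5 ⊕ A_5 (dimension 35 + 35 = 70).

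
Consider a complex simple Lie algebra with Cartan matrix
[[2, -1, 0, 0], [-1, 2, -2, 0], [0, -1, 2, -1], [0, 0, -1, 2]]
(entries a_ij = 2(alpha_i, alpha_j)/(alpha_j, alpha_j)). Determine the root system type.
F4

The matrix has rank 4 with 2's on the diagonal. Reading the off-diagonal entries as Dynkin edges (a single edge where a_ij = a_ji = -1; a double or triple edge where a_ij * a_ji = 2 or 3), the diagram is a chain of 4 nodes with a double edge between the middle two (F_4). One simple-root ordering that puts it in standard form is (alpha_1, alpha_2, alpha_3, alpha_4). So the algebra is type F_4.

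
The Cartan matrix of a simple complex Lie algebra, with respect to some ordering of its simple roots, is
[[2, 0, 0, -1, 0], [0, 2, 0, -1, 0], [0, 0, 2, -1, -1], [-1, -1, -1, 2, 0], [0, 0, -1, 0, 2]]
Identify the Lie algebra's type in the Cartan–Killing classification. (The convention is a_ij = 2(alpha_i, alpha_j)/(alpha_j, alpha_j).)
D_5 (so(10))

The matrix has rank 5 with 2's on the diagonal. Reading the off-diagonal entries as Dynkin edges (a single edge where a_ij = a_ji = -1; a double or triple edge where a_ij * a_ji = 2 or 3), the diagram is a chain of 3 nodes with a fork of two nodes at one end (D_5). One simple-root ordering that puts it in standard form is (alpha_5, alpha_3, alpha_4, alpha_1, alpha_2). So the algebra is type D_5, i.e. so(10).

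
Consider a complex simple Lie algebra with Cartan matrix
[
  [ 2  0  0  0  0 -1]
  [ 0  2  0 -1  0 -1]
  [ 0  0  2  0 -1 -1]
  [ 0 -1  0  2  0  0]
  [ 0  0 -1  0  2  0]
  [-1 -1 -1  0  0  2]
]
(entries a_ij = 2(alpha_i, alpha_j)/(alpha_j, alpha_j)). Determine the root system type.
type E_6

The matrix has rank 6 with 2's on the diagonal. Reading the off-diagonal entries as Dynkin edges (a single edge where a_ij = a_ji = -1; a double or triple edge where a_ij * a_ji = 2 or 3), the diagram is a chain of 5 nodes with one extra node attached to the third node from one end (E_6). One simple-root ordering that puts it in standard form is (alpha_4, alpha_1, alpha_2, alpha_6, alpha_3, alpha_5). So the algebra is type E_6.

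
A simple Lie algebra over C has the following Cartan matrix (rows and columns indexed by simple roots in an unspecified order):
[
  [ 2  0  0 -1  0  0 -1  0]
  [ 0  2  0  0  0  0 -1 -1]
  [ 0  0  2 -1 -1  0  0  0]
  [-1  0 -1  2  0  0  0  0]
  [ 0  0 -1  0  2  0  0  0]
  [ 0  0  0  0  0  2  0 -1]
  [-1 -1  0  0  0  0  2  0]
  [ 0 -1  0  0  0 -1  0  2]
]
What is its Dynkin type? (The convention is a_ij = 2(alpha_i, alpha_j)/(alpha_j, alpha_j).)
The matrix has rank 8 with 2's on the diagonal. Reading the off-diagonal entries as Dynkin edges (a single edge where a_ij = a_ji = -1; a double or triple edge where a_ij * a_ji = 2 or 3), the diagram is a chain of 8 nodes with single edges (A_8). One simple-root ordering that puts it in standard form is (alpha_6, alpha_8, alpha_2, alpha_7, alpha_1, alpha_4, alpha_3, alpha_5). So the algebra is type A_8, i.e. sl(9).

A_8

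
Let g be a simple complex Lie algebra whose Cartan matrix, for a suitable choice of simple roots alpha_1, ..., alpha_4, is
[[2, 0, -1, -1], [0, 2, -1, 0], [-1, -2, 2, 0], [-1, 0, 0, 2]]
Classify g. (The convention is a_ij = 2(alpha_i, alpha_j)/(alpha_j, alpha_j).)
The matrix has rank 4 with 2's on the diagonal. Reading the off-diagonal entries as Dynkin edges (a single edge where a_ij = a_ji = -1; a double or triple edge where a_ij * a_ji = 2 or 3), the diagram is a chain of 4 nodes with a double edge at one end; the terminal node there is the unique short simple root (B_4). One simple-root ordering that puts it in standard form is (alpha_4, alpha_1, alpha_3, alpha_2). So the algebra is type B_4, i.e. so(9).

type B_4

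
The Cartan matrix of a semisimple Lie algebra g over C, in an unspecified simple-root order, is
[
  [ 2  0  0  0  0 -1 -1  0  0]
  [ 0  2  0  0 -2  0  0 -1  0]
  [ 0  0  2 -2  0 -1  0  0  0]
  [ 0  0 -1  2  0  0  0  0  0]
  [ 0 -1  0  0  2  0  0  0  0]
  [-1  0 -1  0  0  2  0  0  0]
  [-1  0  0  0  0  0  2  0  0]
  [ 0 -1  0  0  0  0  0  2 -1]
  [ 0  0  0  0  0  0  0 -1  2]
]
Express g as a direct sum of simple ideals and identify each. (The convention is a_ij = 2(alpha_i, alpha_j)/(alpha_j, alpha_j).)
The diagram associated to this matrix has two connected components: the simple roots {alpha_2, alpha_5, alpha_8, alpha_9} form a chain of 4 nodes with a double edge at one end; the terminal node there is the unique short simple root (B_4), and {alpha_1, alpha_3, alpha_4, alpha_6, alpha_7} form a chain of 5 nodes with a double edge at one end; the terminal node there is the unique short simple root (B_5). A semisimple Lie algebra decomposes uniquely as the direct sum of simple ideals, one per connected component of its Dynkin diagram, so g ≅ B_4 ⊕ B_5 (dimension 36 + 55 = 91).

B4 + B5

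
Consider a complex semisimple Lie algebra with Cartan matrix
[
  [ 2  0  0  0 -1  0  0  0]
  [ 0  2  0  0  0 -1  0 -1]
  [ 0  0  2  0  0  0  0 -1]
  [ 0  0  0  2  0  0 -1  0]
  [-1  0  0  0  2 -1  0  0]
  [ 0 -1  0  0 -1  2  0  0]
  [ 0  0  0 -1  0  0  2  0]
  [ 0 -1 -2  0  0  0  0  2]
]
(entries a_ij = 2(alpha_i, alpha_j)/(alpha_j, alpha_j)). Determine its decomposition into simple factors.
A2 ⊕ B6

The diagram associated to this matrix has two connected components: the simple roots {alpha_4, alpha_7} form a chain of 2 nodes with single edges (A_2), and {alpha_1, alpha_2, alpha_3, alpha_5, alpha_6, alpha_8} form a chain of 6 nodes with a double edge at one end; the terminal node there is the unique short simple root (B_6). A semisimple Lie algebra decomposes uniquely as the direct sum of simple ideals, one per connected component of its Dynkin diagram, so g ≅ A_2 ⊕ B_6 (dimension 8 + 78 = 86).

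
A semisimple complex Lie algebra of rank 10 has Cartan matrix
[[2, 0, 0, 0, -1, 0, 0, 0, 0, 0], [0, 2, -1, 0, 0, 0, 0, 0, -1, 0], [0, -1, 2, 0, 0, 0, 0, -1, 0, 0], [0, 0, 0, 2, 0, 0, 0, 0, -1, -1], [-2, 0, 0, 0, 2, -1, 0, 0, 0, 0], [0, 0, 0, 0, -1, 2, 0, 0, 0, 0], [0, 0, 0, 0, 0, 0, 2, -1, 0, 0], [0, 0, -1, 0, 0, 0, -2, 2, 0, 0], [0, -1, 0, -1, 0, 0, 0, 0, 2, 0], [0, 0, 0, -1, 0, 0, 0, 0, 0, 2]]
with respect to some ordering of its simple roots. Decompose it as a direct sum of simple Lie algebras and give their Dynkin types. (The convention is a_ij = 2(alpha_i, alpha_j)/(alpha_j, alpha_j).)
B3 ⊕ B7

The diagram associated to this matrix has two connected components: the simple roots {alpha_1, alpha_5, alpha_6} form a chain of 3 nodes with a double edge at one end; the terminal node there is the unique short simple root (B_3), and {alpha_2, alpha_3, alpha_4, alpha_7, alpha_8, alpha_9, alpha_10} form a chain of 7 nodes with a double edge at one end; the terminal node there is the unique short simple root (B_7). A semisimple Lie algebra decomposes uniquely as the direct sum of simple ideals, one per connected component of its Dynkin diagram, so g ≅ B_3 ⊕ B_7 (dimension 21 + 105 = 126).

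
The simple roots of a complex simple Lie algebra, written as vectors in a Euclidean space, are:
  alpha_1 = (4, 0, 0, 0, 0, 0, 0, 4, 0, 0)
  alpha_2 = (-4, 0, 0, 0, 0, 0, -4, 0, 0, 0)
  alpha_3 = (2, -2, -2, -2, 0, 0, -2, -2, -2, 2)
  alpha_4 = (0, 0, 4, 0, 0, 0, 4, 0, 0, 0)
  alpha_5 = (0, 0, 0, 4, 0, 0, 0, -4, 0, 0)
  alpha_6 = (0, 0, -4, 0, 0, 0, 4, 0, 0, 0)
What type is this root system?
Compute the Cartan integers a_ij = 2(alpha_i, alpha_j)/(alpha_j, alpha_j); the resulting 6x6 Cartan matrix is
[[2, -1, 0, 0, -1, 0], [-1, 2, 0, -1, 0, -1], [0, 0, 2, -1, 0, 0], [0, -1, -1, 2, 0, 0], [-1, 0, 0, 0, 2, 0], [0, -1, 0, 0, 0, 2]].
All simple roots have the same length, so the diagram is simply laced. The associated Dynkin diagram is a chain of 5 nodes with one extra node attached to the third node from one end (E_6), so the type is E_6.

type E_6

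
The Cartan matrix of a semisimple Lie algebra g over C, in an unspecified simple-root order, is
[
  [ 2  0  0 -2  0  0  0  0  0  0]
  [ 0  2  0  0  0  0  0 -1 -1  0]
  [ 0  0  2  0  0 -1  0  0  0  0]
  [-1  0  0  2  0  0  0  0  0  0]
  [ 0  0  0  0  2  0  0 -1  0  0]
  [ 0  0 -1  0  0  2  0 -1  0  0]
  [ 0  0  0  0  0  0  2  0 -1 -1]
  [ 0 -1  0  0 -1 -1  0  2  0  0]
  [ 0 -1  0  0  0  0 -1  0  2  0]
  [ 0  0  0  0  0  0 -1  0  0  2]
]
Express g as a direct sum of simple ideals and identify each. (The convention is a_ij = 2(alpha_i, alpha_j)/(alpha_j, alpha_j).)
B2 ⊕ E8

The diagram associated to this matrix has two connected components: the simple roots {alpha_1, alpha_4} form a chain of 2 nodes with a double edge at one end; the terminal node there is the unique short simple root (B_2), and {alpha_2, alpha_3, alpha_5, alpha_6, alpha_7, alpha_8, alpha_9, alpha_10} form a chain of 7 nodes with one extra node attached to the third node from one end (E_8). A semisimple Lie algebra decomposes uniquely as the direct sum of simple ideals, one per connected component of its Dynkin diagram, so g ≅ B_2 ⊕ E_8 (dimension 10 + 248 = 258).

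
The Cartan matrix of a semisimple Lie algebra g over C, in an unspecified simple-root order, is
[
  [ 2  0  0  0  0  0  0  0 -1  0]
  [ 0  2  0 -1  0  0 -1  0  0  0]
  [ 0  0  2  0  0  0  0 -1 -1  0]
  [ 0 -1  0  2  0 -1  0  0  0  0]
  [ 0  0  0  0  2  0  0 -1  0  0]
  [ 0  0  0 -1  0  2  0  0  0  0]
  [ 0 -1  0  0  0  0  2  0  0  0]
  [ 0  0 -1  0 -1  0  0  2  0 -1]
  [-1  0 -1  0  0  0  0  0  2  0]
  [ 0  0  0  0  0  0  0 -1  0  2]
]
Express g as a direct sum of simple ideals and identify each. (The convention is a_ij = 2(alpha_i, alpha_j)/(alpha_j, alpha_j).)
A4 ⊕ D6

The diagram associated to this matrix has two connected components: the simple roots {alpha_2, alpha_4, alpha_6, alpha_7} form a chain of 4 nodes with single edges (A_4), and {alpha_1, alpha_3, alpha_5, alpha_8, alpha_9, alpha_10} form a chain of 4 nodes with a fork of two nodes at one end (D_6). A semisimple Lie algebra decomposes uniquely as the direct sum of simple ideals, one per connected component of its Dynkin diagram, so g ≅ A_4 ⊕ D_6 (dimension 24 + 66 = 90).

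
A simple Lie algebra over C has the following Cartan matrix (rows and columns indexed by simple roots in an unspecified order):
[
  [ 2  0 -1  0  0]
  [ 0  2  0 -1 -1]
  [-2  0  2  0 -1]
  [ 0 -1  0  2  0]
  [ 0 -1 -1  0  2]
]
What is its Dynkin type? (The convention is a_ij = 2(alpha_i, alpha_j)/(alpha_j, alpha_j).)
The matrix has rank 5 with 2's on the diagonal. Reading the off-diagonal entries as Dynkin edges (a single edge where a_ij = a_ji = -1; a double or triple edge where a_ij * a_ji = 2 or 3), the diagram is a chain of 5 nodes with a double edge at one end; the terminal node there is the unique short simple root (B_5). One simple-root ordering that puts it in standard form is (alpha_4, alpha_2, alpha_5, alpha_3, alpha_1). So the algebra is type B_5, i.e. so(11).

B_5 (so(11))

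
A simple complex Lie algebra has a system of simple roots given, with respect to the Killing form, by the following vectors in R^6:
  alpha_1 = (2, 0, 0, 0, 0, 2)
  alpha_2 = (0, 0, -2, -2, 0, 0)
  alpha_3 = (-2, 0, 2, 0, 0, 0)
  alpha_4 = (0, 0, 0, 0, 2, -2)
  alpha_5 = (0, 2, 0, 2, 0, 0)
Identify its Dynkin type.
A5

Compute the Cartan integers a_ij = 2(alpha_i, alpha_j)/(alpha_j, alpha_j); the resulting 5x5 Cartan matrix is
[[2, 0, -1, -1, 0], [0, 2, -1, 0, -1], [-1, -1, 2, 0, 0], [-1, 0, 0, 2, 0], [0, -1, 0, 0, 2]].
All simple roots have the same length, so the diagram is simply laced. The associated Dynkin diagram is a chain of 5 nodes with single edges (A_5), so the type is A_5 (the algebra sl(6)).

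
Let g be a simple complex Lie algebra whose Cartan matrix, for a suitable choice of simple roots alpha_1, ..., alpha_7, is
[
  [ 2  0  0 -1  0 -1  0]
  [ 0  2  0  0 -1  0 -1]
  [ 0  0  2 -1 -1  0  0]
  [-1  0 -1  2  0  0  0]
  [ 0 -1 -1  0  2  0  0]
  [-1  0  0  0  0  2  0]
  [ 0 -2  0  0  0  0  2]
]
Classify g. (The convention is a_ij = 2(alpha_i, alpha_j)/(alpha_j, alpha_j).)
The matrix has rank 7 with 2's on the diagonal. Reading the off-diagonal entries as Dynkin edges (a single edge where a_ij = a_ji = -1; a double or triple edge where a_ij * a_ji = 2 or 3), the diagram is a chain of 7 nodes with a double edge at one end; the terminal node there is the unique long simple root (C_7). One simple-root ordering that puts it in standard form is (alpha_6, alpha_1, alpha_4, alpha_3, alpha_5, alpha_2, alpha_7). So the algebra is type C_7, i.e. sp(14).

C7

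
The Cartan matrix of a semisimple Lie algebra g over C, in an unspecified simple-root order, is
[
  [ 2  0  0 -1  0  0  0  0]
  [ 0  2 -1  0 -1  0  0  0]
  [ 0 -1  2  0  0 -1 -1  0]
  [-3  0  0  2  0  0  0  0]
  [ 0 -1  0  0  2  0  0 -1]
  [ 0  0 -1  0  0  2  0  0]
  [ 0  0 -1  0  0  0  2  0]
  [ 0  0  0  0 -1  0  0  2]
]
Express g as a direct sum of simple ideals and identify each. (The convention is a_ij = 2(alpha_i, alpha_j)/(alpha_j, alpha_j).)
The diagram associated to this matrix has two connected components: the simple roots {alpha_2, alpha_3, alpha_5, alpha_6, alpha_7, alpha_8} form a chain of 4 nodes with a fork of two nodes at one end (D_6), and {alpha_1, alpha_4} form two nodes joined by a triple edge (G_2). A semisimple Lie algebra decomposes uniquely as the direct sum of simple ideals, one per connected component of its Dynkin diagram, so g ≅ D_6 ⊕ G_2 (dimension 66 + 14 = 80).

type D_6 + type G_2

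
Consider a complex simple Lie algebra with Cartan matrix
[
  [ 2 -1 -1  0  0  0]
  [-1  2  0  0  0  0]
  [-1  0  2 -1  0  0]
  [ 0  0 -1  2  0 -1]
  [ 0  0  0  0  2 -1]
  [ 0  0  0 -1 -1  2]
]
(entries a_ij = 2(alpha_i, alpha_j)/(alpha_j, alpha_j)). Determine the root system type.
The matrix has rank 6 with 2's on the diagonal. Reading the off-diagonal entries as Dynkin edges (a single edge where a_ij = a_ji = -1; a double or triple edge where a_ij * a_ji = 2 or 3), the diagram is a chain of 6 nodes with single edges (A_6). One simple-root ordering that puts it in standard form is (alpha_5, alpha_6, alpha_4, alpha_3, alpha_1, alpha_2). So the algebra is type A_6, i.e. sl(7).

A_6 (sl(7))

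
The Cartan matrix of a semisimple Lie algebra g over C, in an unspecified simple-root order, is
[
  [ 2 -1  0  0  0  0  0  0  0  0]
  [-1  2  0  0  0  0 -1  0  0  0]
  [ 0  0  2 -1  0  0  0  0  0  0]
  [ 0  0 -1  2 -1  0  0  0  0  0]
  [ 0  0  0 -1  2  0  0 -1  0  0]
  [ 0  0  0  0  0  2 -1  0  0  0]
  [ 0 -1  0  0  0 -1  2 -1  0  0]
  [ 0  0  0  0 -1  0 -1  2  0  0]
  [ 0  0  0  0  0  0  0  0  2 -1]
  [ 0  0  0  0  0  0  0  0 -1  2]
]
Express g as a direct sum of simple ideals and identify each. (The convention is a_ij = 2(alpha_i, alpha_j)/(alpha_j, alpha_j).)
The diagram associated to this matrix has two connected components: the simple roots {alpha_9, alpha_10} form a chain of 2 nodes with single edges (A_2), and {alpha_1, alpha_2, alpha_3, alpha_4, alpha_5, alpha_6, alpha_7, alpha_8} form a chain of 7 nodes with one extra node attached to the third node from one end (E_8). A semisimple Lie algebra decomposes uniquely as the direct sum of simple ideals, one per connected component of its Dynkin diagram, so g ≅ A_2 ⊕ E_8 (dimension 8 + 248 = 256).

A_2 (sl(3)) ⊕ E_8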